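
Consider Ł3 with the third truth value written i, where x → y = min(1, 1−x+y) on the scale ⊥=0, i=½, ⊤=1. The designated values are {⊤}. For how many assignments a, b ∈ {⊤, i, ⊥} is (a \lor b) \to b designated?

6

Of the 9 assignments, 6 give a value in {⊤}.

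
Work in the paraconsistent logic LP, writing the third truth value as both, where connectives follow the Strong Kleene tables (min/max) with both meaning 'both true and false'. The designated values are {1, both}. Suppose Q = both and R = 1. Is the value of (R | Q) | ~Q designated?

Yes

R | Q = 1 | both = 1
~Q = ~both = both
(R | Q) | ~Q = 1 | both = 1
1 ∈ {1, both}.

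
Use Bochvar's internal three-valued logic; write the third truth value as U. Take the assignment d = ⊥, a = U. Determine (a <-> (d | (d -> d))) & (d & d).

U

d -> d = ⊥ -> ⊥ = ⊤
d | (d -> d) = ⊥ | ⊤ = ⊤
a <-> (d | (d -> d)) = U <-> ⊤ = U
d & d = ⊥ & ⊥ = ⊥
(a <-> (d | (d -> d))) & (d & d) = U & ⊥ = U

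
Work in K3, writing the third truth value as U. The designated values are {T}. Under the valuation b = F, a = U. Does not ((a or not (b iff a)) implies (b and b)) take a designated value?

No

b iff a = F iff U = U
not (b iff a) = not U = U
a or not (b iff a) = U or U = U
b and b = F and F = F
(a or not (b iff a)) implies (b and b) = U implies F = U  [not U or F]
not ((a or not (b iff a)) implies (b and b)) = not U = U
U ∉ {T}.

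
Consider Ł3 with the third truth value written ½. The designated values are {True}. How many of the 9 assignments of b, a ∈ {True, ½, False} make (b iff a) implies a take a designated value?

Of the 9 assignments, 6 give a value in {True}.

6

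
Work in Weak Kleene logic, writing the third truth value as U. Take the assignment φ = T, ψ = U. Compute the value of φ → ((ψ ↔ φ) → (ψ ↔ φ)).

ψ ↔ φ = U ↔ T = U
ψ ↔ φ = U ↔ T = U
(ψ ↔ φ) → (ψ ↔ φ) = U → U = U  [any arg is the third value ⇒ result is the third value]
φ → ((ψ ↔ φ) → (ψ ↔ φ)) = T → U = U

U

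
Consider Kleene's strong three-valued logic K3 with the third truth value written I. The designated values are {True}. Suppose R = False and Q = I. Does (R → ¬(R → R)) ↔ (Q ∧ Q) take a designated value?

No

R → R = False → False = True
¬(R → R) = ¬True = False
R → ¬(R → R) = False → False = True
Q ∧ Q = I ∧ I = I
(R → ¬(R → R)) ↔ (Q ∧ Q) = True ↔ I = I
I ∉ {True}.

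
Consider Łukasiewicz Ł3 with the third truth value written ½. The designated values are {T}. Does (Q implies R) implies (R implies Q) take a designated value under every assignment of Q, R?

No

Countermodel: Q=½, R=T gives ½, which is not designated.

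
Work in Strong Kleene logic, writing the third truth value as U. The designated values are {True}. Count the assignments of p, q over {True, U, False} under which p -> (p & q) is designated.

Designated under: (p=True, q=True); (p=False, q=True); (p=False, q=U); (p=False, q=False).

4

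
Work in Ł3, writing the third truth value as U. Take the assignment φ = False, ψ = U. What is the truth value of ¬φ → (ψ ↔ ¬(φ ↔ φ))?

U

¬φ = ¬False = True
φ ↔ φ = False ↔ False = True
¬(φ ↔ φ) = ¬True = False
ψ ↔ ¬(φ ↔ φ) = U ↔ False = U
¬φ → (ψ ↔ ¬(φ ↔ φ)) = True → U = U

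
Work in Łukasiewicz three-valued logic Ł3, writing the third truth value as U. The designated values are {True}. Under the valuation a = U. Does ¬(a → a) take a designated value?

a → a = U → U = True  [min(1, 1−½+½)]
¬(a → a) = ¬True = False
False ∉ {True}.

No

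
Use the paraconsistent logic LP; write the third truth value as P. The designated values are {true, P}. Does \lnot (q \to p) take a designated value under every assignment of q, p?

Countermodel: q=true, p=true gives false, which is not designated.

No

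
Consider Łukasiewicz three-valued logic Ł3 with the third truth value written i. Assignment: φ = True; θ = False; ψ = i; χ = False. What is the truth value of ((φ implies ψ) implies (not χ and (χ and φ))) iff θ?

i

φ implies ψ = True implies i = i
not χ = not False = True
χ and φ = False and True = False
not χ and (χ and φ) = True and False = False
(φ implies ψ) implies (not χ and (χ and φ)) = i implies False = i
((φ implies ψ) implies (not χ and (χ and φ))) iff θ = i iff False = i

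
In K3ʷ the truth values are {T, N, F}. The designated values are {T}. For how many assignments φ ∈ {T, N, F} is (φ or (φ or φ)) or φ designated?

1

φ=T: T ✓
φ=N: N ·
φ=F: F ·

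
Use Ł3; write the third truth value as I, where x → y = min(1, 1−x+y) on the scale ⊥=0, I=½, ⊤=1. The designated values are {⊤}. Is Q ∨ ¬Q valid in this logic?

Countermodel: Q=I gives I, which is not designated.

No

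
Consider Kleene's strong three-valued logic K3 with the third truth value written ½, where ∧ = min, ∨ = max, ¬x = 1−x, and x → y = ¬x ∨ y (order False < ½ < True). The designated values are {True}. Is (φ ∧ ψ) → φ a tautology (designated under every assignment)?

Countermodel: φ=½, ψ=True gives ½, which is not designated.

No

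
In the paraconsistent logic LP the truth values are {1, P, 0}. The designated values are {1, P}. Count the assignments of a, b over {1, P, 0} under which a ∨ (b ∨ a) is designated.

Of the 9 assignments, 8 give a value in {1, P}.

8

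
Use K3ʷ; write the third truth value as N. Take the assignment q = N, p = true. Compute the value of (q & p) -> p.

N

q & p = N & true = N
(q & p) -> p = N -> true = N  [any arg is the third value ⇒ result is the third value]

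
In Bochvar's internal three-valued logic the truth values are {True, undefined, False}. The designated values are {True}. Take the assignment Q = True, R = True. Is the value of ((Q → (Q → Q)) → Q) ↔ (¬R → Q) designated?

Q → Q = True → True = True
Q → (Q → Q) = True → True = True
(Q → (Q → Q)) → Q = True → True = True
¬R = ¬True = False
¬R → Q = False → True = True
((Q → (Q → Q)) → Q) ↔ (¬R → Q) = True ↔ True = True
True ∈ {True}.

Yes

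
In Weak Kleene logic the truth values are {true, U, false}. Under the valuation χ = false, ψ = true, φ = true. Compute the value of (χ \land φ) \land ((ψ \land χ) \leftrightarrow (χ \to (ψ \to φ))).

χ \land φ = false \land true = false
ψ \land χ = true \land false = false
ψ \to φ = true \to true = true
χ \to (ψ \to φ) = false \to true = true
(ψ \land χ) \leftrightarrow (χ \to (ψ \to φ)) = false \leftrightarrow true = false
(χ \land φ) \land ((ψ \land χ) \leftrightarrow (χ \to (ψ \to φ))) = false \land false = false

false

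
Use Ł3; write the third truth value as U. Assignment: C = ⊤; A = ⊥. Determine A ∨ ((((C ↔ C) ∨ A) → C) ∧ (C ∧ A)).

C ↔ C = ⊤ ↔ ⊤ = ⊤
(C ↔ C) ∨ A = ⊤ ∨ ⊥ = ⊤
((C ↔ C) ∨ A) → C = ⊤ → ⊤ = ⊤
C ∧ A = ⊤ ∧ ⊥ = ⊥
(((C ↔ C) ∨ A) → C) ∧ (C ∧ A) = ⊤ ∧ ⊥ = ⊥
A ∨ ((((C ↔ C) ∨ A) → C) ∧ (C ∧ A)) = ⊥ ∨ ⊥ = ⊥

⊥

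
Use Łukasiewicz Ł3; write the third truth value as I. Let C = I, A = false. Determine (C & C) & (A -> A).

C & C = I & I = I
A -> A = false -> false = true
(C & C) & (A -> A) = I & true = I

I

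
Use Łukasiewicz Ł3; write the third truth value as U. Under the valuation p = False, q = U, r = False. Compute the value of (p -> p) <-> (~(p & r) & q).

U

p -> p = False -> False = True
p & r = False & False = False
~(p & r) = ~False = True
~(p & r) & q = True & U = U
(p -> p) <-> (~(p & r) & q) = True <-> U = U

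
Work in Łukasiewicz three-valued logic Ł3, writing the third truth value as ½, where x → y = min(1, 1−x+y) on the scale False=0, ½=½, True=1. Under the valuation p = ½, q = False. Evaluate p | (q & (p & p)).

½

p & p = ½ & ½ = ½
q & (p & p) = False & ½ = False
p | (q & (p & p)) = ½ | False = ½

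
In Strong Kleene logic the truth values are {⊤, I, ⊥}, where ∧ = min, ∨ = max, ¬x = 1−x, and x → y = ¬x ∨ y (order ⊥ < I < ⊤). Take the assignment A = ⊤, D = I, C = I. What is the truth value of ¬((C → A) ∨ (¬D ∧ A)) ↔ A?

⊥

C → A = I → ⊤ = ⊤  [¬I ∨ ⊤]
¬D = ¬I = I
¬D ∧ A = I ∧ ⊤ = I
(C → A) ∨ (¬D ∧ A) = ⊤ ∨ I = ⊤
¬((C → A) ∨ (¬D ∧ A)) = ¬⊤ = ⊥
¬((C → A) ∨ (¬D ∧ A)) ↔ A = ⊥ ↔ ⊤ = ⊥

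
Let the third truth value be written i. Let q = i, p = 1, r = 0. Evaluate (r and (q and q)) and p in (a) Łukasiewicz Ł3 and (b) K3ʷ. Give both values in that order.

In Łukasiewicz Ł3: q and q = i and i = i
r and (q and q) = 0 and i = 0
(r and (q and q)) and p = 0 and 1 = 0
In K3ʷ: q and q = i and i = i
r and (q and q) = 0 and i = i
(r and (q and q)) and p = i and 1 = i
They differ because Łukasiewicz Ł3 and K3ʷ treat i differently under the binary connectives.

0; i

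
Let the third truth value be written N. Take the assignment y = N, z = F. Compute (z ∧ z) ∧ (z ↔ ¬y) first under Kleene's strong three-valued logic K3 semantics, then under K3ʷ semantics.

F; N

In Kleene's strong three-valued logic K3: z ∧ z = F ∧ F = F
¬y = ¬N = N
z ↔ ¬y = F ↔ N = N
(z ∧ z) ∧ (z ↔ ¬y) = F ∧ N = F
In K3ʷ: z ∧ z = F ∧ F = F
¬y = ¬N = N
z ↔ ¬y = F ↔ N = N
(z ∧ z) ∧ (z ↔ ¬y) = F ∧ N = N
They differ because Kleene's strong three-valued logic K3 and K3ʷ treat N differently under the binary connectives.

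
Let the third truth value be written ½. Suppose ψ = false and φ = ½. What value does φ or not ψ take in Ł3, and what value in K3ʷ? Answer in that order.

In Ł3: not ψ = not false = true
φ or not ψ = ½ or true = true
In K3ʷ: not ψ = not false = true
φ or not ψ = ½ or true = ½
They differ because Ł3 and K3ʷ treat ½ differently under the binary connectives.

true; ½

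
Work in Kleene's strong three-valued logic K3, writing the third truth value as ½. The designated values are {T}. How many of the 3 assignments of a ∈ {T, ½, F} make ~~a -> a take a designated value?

2

a=T: T ✓
a=½: ½ ·
a=F: T ✓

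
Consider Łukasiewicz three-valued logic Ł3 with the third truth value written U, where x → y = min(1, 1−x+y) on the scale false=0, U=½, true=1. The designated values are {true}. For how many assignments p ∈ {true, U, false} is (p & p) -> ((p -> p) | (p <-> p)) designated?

p=true: true ✓
p=U: true ✓
p=false: true ✓

3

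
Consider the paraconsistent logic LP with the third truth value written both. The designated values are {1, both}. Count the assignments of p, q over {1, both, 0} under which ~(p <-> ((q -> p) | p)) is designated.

5

Of the 9 assignments, 5 give a value in {1, both}.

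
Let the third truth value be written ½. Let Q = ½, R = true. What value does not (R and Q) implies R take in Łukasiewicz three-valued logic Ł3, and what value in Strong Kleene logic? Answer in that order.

In Łukasiewicz three-valued logic Ł3: R and Q = true and ½ = ½
not (R and Q) = not ½ = ½
not (R and Q) implies R = ½ implies true = true  [min(1, 1−½+1)]
In Strong Kleene logic: R and Q = true and ½ = ½
not (R and Q) = not ½ = ½
not (R and Q) implies R = ½ implies true = true

true; true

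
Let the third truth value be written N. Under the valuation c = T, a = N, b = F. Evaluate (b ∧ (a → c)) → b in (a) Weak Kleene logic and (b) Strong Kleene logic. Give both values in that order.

N; T

In Weak Kleene logic: a → c = N → T = N  [any arg is the third value ⇒ result is the third value]
b ∧ (a → c) = F ∧ N = N
(b ∧ (a → c)) → b = N → F = N
In Strong Kleene logic: a → c = N → T = T
b ∧ (a → c) = F ∧ T = F
(b ∧ (a → c)) → b = F → F = T
They differ because Weak Kleene logic and Strong Kleene logic treat N differently under the binary connectives.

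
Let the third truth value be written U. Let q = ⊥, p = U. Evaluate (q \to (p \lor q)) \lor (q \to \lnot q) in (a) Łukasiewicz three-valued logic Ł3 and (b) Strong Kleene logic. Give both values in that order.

In Łukasiewicz three-valued logic Ł3: p \lor q = U \lor ⊥ = U
q \to (p \lor q) = ⊥ \to U = ⊤  [min(1, 1−0+½)]
\lnot q = \lnot ⊥ = ⊤
q \to \lnot q = ⊥ \to ⊤ = ⊤
(q \to (p \lor q)) \lor (q \to \lnot q) = ⊤ \lor ⊤ = ⊤
In Strong Kleene logic: p \lor q = U \lor ⊥ = U
q \to (p \lor q) = ⊥ \to U = ⊤  [\lnot ⊥ \lor U]
\lnot q = \lnot ⊥ = ⊤
q \to \lnot q = ⊥ \to ⊤ = ⊤
(q \to (p \lor q)) \lor (q \to \lnot q) = ⊤ \lor ⊤ = ⊤

⊤; ⊤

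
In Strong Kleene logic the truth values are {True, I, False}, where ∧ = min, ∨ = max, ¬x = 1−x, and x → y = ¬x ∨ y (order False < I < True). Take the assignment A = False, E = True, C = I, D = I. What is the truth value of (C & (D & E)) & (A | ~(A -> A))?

False

D & E = I & True = I
C & (D & E) = I & I = I
A -> A = False -> False = True
~(A -> A) = ~True = False
A | ~(A -> A) = False | False = False
(C & (D & E)) & (A | ~(A -> A)) = I & False = False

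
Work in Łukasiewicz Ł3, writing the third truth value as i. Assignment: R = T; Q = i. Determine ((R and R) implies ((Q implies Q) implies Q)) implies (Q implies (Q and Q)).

T

R and R = T and T = T
Q implies Q = i implies i = T  [min(1, 1−½+½)]
(Q implies Q) implies Q = T implies i = i
(R and R) implies ((Q implies Q) implies Q) = T implies i = i
Q and Q = i and i = i
Q implies (Q and Q) = i implies i = T
((R and R) implies ((Q implies Q) implies Q)) implies (Q implies (Q and Q)) = i implies T = T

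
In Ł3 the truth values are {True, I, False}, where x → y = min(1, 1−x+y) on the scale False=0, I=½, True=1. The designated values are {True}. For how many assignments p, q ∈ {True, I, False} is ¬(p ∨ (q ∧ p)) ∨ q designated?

Of the 9 assignments, 5 give a value in {True}.

5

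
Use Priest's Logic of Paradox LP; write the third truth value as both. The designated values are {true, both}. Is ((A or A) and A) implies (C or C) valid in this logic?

No

Countermodel: A=true, C=false gives false, which is not designated.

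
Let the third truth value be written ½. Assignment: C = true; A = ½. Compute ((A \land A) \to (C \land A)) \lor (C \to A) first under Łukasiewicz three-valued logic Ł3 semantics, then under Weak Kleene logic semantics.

In Łukasiewicz three-valued logic Ł3: A \land A = ½ \land ½ = ½
C \land A = true \land ½ = ½
(A \land A) \to (C \land A) = ½ \to ½ = true  [min(1, 1−½+½)]
C \to A = true \to ½ = ½
((A \land A) \to (C \land A)) \lor (C \to A) = true \lor ½ = true
In Weak Kleene logic: A \land A = ½ \land ½ = ½
C \land A = true \land ½ = ½
(A \land A) \to (C \land A) = ½ \to ½ = ½  [any arg is the third value ⇒ result is the third value]
C \to A = true \to ½ = ½
((A \land A) \to (C \land A)) \lor (C \to A) = ½ \lor ½ = ½
They differ because Łukasiewicz three-valued logic Ł3 and Weak Kleene logic treat ½ differently under the binary connectives.

true; ½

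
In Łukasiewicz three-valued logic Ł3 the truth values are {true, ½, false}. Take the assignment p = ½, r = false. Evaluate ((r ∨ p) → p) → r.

r ∨ p = false ∨ ½ = ½
(r ∨ p) → p = ½ → ½ = true  [min(1, 1−½+½)]
((r ∨ p) → p) → r = true → false = false

false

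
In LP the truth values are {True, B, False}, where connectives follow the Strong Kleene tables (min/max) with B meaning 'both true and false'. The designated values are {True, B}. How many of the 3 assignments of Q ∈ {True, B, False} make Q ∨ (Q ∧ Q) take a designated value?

Q=True: True ✓
Q=B: B ✓
Q=False: False ·

2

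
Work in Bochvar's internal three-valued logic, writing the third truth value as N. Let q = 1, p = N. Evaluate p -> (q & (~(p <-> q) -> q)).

p <-> q = N <-> 1 = N
~(p <-> q) = ~N = N
~(p <-> q) -> q = N -> 1 = N  [any arg is the third value ⇒ result is the third value]
q & (~(p <-> q) -> q) = 1 & N = N
p -> (q & (~(p <-> q) -> q)) = N -> N = N

N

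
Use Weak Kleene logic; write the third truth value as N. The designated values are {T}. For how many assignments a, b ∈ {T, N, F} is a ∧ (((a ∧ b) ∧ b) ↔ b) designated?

Designated under: (a=T, b=T); (a=T, b=F).

2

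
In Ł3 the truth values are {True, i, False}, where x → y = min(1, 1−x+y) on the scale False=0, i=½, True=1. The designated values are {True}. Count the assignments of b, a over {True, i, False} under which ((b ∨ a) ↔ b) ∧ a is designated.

Designated under: (b=True, a=True).

1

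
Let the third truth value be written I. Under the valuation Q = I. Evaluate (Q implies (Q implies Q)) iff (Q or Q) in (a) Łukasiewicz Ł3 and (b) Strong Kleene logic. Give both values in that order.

I; I

In Łukasiewicz Ł3: Q implies Q = I implies I = True  [min(1, 1−½+½)]
Q implies (Q implies Q) = I implies True = True
Q or Q = I or I = I
(Q implies (Q implies Q)) iff (Q or Q) = True iff I = I
In Strong Kleene logic: Q implies Q = I implies I = I
Q implies (Q implies Q) = I implies I = I
Q or Q = I or I = I
(Q implies (Q implies Q)) iff (Q or Q) = I iff I = I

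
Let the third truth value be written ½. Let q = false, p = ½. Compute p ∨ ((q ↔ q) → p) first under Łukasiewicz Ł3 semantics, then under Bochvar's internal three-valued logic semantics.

In Łukasiewicz Ł3: q ↔ q = false ↔ false = true
(q ↔ q) → p = true → ½ = ½  [min(1, 1−1+½)]
p ∨ ((q ↔ q) → p) = ½ ∨ ½ = ½
In Bochvar's internal three-valued logic: q ↔ q = false ↔ false = true
(q ↔ q) → p = true → ½ = ½
p ∨ ((q ↔ q) → p) = ½ ∨ ½ = ½

½; ½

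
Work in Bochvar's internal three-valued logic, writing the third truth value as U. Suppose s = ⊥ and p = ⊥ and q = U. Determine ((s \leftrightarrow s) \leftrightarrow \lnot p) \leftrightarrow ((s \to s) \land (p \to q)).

U

s \leftrightarrow s = ⊥ \leftrightarrow ⊥ = ⊤
\lnot p = \lnot ⊥ = ⊤
(s \leftrightarrow s) \leftrightarrow \lnot p = ⊤ \leftrightarrow ⊤ = ⊤
s \to s = ⊥ \to ⊥ = ⊤
p \to q = ⊥ \to U = U
(s \to s) \land (p \to q) = ⊤ \land U = U
((s \leftrightarrow s) \leftrightarrow \lnot p) \leftrightarrow ((s \to s) \land (p \to q)) = ⊤ \leftrightarrow U = U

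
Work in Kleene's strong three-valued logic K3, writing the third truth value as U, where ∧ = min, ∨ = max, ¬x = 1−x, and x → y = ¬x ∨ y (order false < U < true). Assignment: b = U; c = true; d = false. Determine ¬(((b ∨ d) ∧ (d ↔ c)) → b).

b ∨ d = U ∨ false = U
d ↔ c = false ↔ true = false
(b ∨ d) ∧ (d ↔ c) = U ∧ false = false
((b ∨ d) ∧ (d ↔ c)) → b = false → U = true  [¬false ∨ U]
¬(((b ∨ d) ∧ (d ↔ c)) → b) = ¬true = false

false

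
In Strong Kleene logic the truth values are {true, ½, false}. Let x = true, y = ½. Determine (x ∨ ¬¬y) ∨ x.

¬y = ¬½ = ½
¬¬y = ¬½ = ½
x ∨ ¬¬y = true ∨ ½ = true
(x ∨ ¬¬y) ∨ x = true ∨ true = true

true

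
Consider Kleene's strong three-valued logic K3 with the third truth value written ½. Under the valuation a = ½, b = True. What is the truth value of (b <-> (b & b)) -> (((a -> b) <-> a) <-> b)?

b & b = True & True = True
b <-> (b & b) = True <-> True = True
a -> b = ½ -> True = True  [~½ | True]
(a -> b) <-> a = True <-> ½ = ½
((a -> b) <-> a) <-> b = ½ <-> True = ½
(b <-> (b & b)) -> (((a -> b) <-> a) <-> b) = True -> ½ = ½

½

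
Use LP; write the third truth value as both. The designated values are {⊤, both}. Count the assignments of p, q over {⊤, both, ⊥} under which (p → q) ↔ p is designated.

5

Of the 9 assignments, 5 give a value in {⊤, both}.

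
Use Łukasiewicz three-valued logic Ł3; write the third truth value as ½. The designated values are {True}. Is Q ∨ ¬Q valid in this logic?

Countermodel: Q=½ gives ½, which is not designated.

No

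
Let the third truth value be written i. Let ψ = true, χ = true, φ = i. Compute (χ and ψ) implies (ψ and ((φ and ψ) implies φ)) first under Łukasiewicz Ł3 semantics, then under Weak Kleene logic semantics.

In Łukasiewicz Ł3: χ and ψ = true and true = true
φ and ψ = i and true = i
(φ and ψ) implies φ = i implies i = true  [min(1, 1−½+½)]
ψ and ((φ and ψ) implies φ) = true and true = true
(χ and ψ) implies (ψ and ((φ and ψ) implies φ)) = true implies true = true
In Weak Kleene logic: χ and ψ = true and true = true
φ and ψ = i and true = i
(φ and ψ) implies φ = i implies i = i
ψ and ((φ and ψ) implies φ) = true and i = i
(χ and ψ) implies (ψ and ((φ and ψ) implies φ)) = true implies i = i
They differ because Łukasiewicz Ł3 and Weak Kleene logic treat i differently under the binary connectives.

true; i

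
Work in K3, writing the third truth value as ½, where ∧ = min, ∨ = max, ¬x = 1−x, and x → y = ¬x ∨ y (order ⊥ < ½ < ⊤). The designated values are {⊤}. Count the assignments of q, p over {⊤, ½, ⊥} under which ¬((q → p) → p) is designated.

Designated under: (q=⊥, p=⊥).

1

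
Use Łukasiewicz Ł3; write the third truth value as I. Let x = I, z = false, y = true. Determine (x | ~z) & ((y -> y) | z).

true

~z = ~false = true
x | ~z = I | true = true
y -> y = true -> true = true
(y -> y) | z = true | false = true
(x | ~z) & ((y -> y) | z) = true & true = true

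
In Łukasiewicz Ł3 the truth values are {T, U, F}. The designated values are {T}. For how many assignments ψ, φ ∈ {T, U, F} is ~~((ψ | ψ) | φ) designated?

Of the 9 assignments, 5 give a value in {T}.

5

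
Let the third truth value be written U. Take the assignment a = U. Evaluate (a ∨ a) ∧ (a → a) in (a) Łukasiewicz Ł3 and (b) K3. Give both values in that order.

U; U

In Łukasiewicz Ł3: a ∨ a = U ∨ U = U
a → a = U → U = ⊤  [min(1, 1−½+½)]
(a ∨ a) ∧ (a → a) = U ∧ ⊤ = U
In K3: a ∨ a = U ∨ U = U
a → a = U → U = U  [¬U ∨ U]
(a ∨ a) ∧ (a → a) = U ∧ U = U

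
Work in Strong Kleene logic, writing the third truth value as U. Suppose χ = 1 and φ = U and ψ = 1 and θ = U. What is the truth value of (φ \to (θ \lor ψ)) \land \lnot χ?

θ \lor ψ = U \lor 1 = 1
φ \to (θ \lor ψ) = U \to 1 = 1  [\lnot U \lor 1]
\lnot χ = \lnot 1 = 0
(φ \to (θ \lor ψ)) \land \lnot χ = 1 \land 0 = 0

0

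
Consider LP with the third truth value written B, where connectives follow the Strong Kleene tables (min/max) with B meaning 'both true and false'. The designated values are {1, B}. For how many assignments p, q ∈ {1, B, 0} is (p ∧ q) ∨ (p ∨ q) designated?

Of the 9 assignments, 8 give a value in {1, B}.

8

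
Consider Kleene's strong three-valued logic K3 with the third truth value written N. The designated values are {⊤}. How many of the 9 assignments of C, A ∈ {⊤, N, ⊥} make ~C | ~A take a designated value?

5

Of the 9 assignments, 5 give a value in {⊤}.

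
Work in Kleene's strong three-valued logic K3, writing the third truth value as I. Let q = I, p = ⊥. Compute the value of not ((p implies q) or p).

p implies q = ⊥ implies I = ⊤
(p implies q) or p = ⊤ or ⊥ = ⊤
not ((p implies q) or p) = not ⊤ = ⊥

⊥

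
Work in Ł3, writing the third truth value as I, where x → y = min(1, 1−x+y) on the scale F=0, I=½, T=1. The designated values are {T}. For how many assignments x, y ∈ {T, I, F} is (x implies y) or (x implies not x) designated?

Of the 9 assignments, 7 give a value in {T}.

7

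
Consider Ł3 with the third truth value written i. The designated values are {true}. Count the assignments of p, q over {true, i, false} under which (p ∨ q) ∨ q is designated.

5

Of the 9 assignments, 5 give a value in {true}.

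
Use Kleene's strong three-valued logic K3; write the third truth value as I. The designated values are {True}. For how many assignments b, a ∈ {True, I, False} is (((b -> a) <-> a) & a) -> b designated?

5

Of the 9 assignments, 5 give a value in {True}.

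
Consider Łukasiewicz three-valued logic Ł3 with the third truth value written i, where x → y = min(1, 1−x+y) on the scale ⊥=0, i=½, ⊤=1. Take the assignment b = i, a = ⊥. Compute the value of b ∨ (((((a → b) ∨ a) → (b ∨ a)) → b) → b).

i

a → b = ⊥ → i = ⊤  [min(1, 1−0+½)]
(a → b) ∨ a = ⊤ ∨ ⊥ = ⊤
b ∨ a = i ∨ ⊥ = i
((a → b) ∨ a) → (b ∨ a) = ⊤ → i = i
(((a → b) ∨ a) → (b ∨ a)) → b = i → i = ⊤
((((a → b) ∨ a) → (b ∨ a)) → b) → b = ⊤ → i = i
b ∨ (((((a → b) ∨ a) → (b ∨ a)) → b) → b) = i ∨ i = i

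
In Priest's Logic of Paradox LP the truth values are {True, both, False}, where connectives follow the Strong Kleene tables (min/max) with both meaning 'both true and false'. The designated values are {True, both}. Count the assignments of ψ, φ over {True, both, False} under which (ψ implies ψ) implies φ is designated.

7

Of the 9 assignments, 7 give a value in {True, both}.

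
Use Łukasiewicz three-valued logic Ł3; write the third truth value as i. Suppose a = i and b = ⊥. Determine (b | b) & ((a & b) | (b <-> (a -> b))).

b | b = ⊥ | ⊥ = ⊥
a & b = i & ⊥ = ⊥
a -> b = i -> ⊥ = i  [min(1, 1−½+0)]
b <-> (a -> b) = ⊥ <-> i = i
(a & b) | (b <-> (a -> b)) = ⊥ | i = i
(b | b) & ((a & b) | (b <-> (a -> b))) = ⊥ & i = ⊥

⊥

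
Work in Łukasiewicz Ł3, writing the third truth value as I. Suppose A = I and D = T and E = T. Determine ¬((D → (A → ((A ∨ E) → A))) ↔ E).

A ∨ E = I ∨ T = T
(A ∨ E) → A = T → I = I  [min(1, 1−1+½)]
A → ((A ∨ E) → A) = I → I = T
D → (A → ((A ∨ E) → A)) = T → T = T
(D → (A → ((A ∨ E) → A))) ↔ E = T ↔ T = T
¬((D → (A → ((A ∨ E) → A))) ↔ E) = ¬T = F

F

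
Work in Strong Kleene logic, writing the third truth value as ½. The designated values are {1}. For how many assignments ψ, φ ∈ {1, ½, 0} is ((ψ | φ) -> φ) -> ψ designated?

Designated under: (ψ=1, φ=1); (ψ=1, φ=½); (ψ=1, φ=0).

3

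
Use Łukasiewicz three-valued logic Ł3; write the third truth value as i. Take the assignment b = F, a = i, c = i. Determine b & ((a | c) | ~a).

a | c = i | i = i
~a = ~i = i
(a | c) | ~a = i | i = i
b & ((a | c) | ~a) = F & i = F

F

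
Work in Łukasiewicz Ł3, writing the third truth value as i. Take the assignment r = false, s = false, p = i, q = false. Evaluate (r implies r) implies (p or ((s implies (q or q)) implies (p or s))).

i

r implies r = false implies false = true
q or q = false or false = false
s implies (q or q) = false implies false = true
p or s = i or false = i
(s implies (q or q)) implies (p or s) = true implies i = i
p or ((s implies (q or q)) implies (p or s)) = i or i = i
(r implies r) implies (p or ((s implies (q or q)) implies (p or s))) = true implies i = i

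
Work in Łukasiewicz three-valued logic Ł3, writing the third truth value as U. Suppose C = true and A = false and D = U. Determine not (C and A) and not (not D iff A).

U

C and A = true and false = false
not (C and A) = not false = true
not D = not U = U
not D iff A = U iff false = U  [1 − |½−0|]
not (not D iff A) = not U = U
not (C and A) and not (not D iff A) = true and U = U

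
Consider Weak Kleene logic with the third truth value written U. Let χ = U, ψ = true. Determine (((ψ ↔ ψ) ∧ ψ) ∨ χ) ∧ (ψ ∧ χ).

ψ ↔ ψ = true ↔ true = true
(ψ ↔ ψ) ∧ ψ = true ∧ true = true
((ψ ↔ ψ) ∧ ψ) ∨ χ = true ∨ U = U
ψ ∧ χ = true ∧ U = U
(((ψ ↔ ψ) ∧ ψ) ∨ χ) ∧ (ψ ∧ χ) = U ∧ U = U

U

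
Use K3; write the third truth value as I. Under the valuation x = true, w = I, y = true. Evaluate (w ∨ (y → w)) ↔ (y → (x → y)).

y → w = true → I = I  [¬true ∨ I]
w ∨ (y → w) = I ∨ I = I
x → y = true → true = true
y → (x → y) = true → true = true
(w ∨ (y → w)) ↔ (y → (x → y)) = I ↔ true = I

I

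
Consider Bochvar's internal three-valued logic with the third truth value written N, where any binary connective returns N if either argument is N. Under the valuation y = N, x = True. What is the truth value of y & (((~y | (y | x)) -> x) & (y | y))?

N

~y = ~N = N
y | x = N | True = N
~y | (y | x) = N | N = N
(~y | (y | x)) -> x = N -> True = N  [any arg is the third value ⇒ result is the third value]
y | y = N | N = N
((~y | (y | x)) -> x) & (y | y) = N & N = N
y & (((~y | (y | x)) -> x) & (y | y)) = N & N = N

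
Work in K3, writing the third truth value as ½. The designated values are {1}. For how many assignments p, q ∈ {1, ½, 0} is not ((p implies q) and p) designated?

4

Designated under: (p=1, q=0); (p=0, q=1); (p=0, q=½); (p=0, q=0).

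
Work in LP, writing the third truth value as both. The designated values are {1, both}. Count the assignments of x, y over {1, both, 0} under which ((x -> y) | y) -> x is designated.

Of the 9 assignments, 6 give a value in {1, both}.

6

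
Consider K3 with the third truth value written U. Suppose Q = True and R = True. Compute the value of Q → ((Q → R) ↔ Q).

Q → R = True → True = True
(Q → R) ↔ Q = True ↔ True = True
Q → ((Q → R) ↔ Q) = True → True = True

True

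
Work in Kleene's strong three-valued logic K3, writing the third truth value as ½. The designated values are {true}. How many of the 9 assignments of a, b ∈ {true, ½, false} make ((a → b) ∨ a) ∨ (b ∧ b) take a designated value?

Of the 9 assignments, 7 give a value in {true}.

7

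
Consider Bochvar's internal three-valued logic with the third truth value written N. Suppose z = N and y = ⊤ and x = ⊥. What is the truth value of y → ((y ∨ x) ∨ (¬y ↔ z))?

y ∨ x = ⊤ ∨ ⊥ = ⊤
¬y = ¬⊤ = ⊥
¬y ↔ z = ⊥ ↔ N = N
(y ∨ x) ∨ (¬y ↔ z) = ⊤ ∨ N = N
y → ((y ∨ x) ∨ (¬y ↔ z)) = ⊤ → N = N  [any arg is the third value ⇒ result is the third value]

N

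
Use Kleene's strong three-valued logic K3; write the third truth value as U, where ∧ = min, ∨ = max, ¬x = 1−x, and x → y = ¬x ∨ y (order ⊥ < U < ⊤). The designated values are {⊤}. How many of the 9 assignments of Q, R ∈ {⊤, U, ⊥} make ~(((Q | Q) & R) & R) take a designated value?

Of the 9 assignments, 5 give a value in {⊤}.

5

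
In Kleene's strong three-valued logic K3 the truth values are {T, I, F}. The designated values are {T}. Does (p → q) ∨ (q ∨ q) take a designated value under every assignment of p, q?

No

Countermodel: p=T, q=I gives I, which is not designated.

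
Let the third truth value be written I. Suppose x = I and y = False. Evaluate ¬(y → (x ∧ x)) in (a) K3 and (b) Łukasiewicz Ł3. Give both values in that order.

False; False

In K3: x ∧ x = I ∧ I = I
y → (x ∧ x) = False → I = True  [¬False ∨ I]
¬(y → (x ∧ x)) = ¬True = False
In Łukasiewicz Ł3: x ∧ x = I ∧ I = I
y → (x ∧ x) = False → I = True
¬(y → (x ∧ x)) = ¬True = False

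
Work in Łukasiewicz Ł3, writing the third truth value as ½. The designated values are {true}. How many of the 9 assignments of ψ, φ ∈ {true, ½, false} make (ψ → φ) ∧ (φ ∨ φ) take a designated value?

Designated under: (ψ=true, φ=true); (ψ=½, φ=true); (ψ=false, φ=true).

3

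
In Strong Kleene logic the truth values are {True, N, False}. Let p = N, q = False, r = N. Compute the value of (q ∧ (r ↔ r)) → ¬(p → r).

True

r ↔ r = N ↔ N = N
q ∧ (r ↔ r) = False ∧ N = False
p → r = N → N = N  [¬N ∨ N]
¬(p → r) = ¬N = N
(q ∧ (r ↔ r)) → ¬(p → r) = False → N = True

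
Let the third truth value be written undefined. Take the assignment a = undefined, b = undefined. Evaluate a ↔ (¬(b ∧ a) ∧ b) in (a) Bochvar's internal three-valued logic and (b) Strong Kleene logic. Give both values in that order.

undefined; undefined

In Bochvar's internal three-valued logic: b ∧ a = undefined ∧ undefined = undefined
¬(b ∧ a) = ¬undefined = undefined
¬(b ∧ a) ∧ b = undefined ∧ undefined = undefined
a ↔ (¬(b ∧ a) ∧ b) = undefined ↔ undefined = undefined
In Strong Kleene logic: b ∧ a = undefined ∧ undefined = undefined
¬(b ∧ a) = ¬undefined = undefined
¬(b ∧ a) ∧ b = undefined ∧ undefined = undefined
a ↔ (¬(b ∧ a) ∧ b) = undefined ↔ undefined = undefined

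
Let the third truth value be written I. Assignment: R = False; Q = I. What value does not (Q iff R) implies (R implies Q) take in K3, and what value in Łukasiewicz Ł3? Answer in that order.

In K3: Q iff R = I iff False = I
not (Q iff R) = not I = I
R implies Q = False implies I = True  [not False or I]
not (Q iff R) implies (R implies Q) = I implies True = True
In Łukasiewicz Ł3: Q iff R = I iff False = I  [1 − |½−0|]
not (Q iff R) = not I = I
R implies Q = False implies I = True
not (Q iff R) implies (R implies Q) = I implies True = True

True; True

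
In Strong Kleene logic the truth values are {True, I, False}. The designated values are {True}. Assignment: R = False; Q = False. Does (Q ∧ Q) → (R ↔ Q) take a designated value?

Yes

Q ∧ Q = False ∧ False = False
R ↔ Q = False ↔ False = True
(Q ∧ Q) → (R ↔ Q) = False → True = True
True ∈ {True}.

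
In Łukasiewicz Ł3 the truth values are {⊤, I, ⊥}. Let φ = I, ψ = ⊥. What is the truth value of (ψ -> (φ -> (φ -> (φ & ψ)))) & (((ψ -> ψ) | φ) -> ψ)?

⊥

φ & ψ = I & ⊥ = ⊥
φ -> (φ & ψ) = I -> ⊥ = I  [min(1, 1−½+0)]
φ -> (φ -> (φ & ψ)) = I -> I = ⊤
ψ -> (φ -> (φ -> (φ & ψ))) = ⊥ -> ⊤ = ⊤
ψ -> ψ = ⊥ -> ⊥ = ⊤
(ψ -> ψ) | φ = ⊤ | I = ⊤
((ψ -> ψ) | φ) -> ψ = ⊤ -> ⊥ = ⊥
(ψ -> (φ -> (φ -> (φ & ψ)))) & (((ψ -> ψ) | φ) -> ψ) = ⊤ & ⊥ = ⊥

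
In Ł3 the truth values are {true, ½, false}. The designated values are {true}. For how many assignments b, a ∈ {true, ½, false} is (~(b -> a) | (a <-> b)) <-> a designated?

Designated under: (b=true, a=true); (b=true, a=½); (b=false, a=½).

3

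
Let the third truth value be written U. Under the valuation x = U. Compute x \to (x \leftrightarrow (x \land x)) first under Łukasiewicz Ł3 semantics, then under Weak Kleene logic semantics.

In Łukasiewicz Ł3: x \land x = U \land U = U
x \leftrightarrow (x \land x) = U \leftrightarrow U = 1  [1 − |½−½|]
x \to (x \leftrightarrow (x \land x)) = U \to 1 = 1
In Weak Kleene logic: x \land x = U \land U = U
x \leftrightarrow (x \land x) = U \leftrightarrow U = U
x \to (x \leftrightarrow (x \land x)) = U \to U = U
They differ because Łukasiewicz Ł3 and Weak Kleene logic treat U differently under the binary connectives.

1; U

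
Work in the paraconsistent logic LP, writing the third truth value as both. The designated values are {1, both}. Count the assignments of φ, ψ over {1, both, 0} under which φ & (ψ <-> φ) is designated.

Of the 9 assignments, 5 give a value in {1, both}.

5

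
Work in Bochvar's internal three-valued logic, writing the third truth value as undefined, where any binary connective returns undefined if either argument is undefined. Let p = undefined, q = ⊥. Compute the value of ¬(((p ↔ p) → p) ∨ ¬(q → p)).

p ↔ p = undefined ↔ undefined = undefined
(p ↔ p) → p = undefined → undefined = undefined
q → p = ⊥ → undefined = undefined
¬(q → p) = ¬undefined = undefined
((p ↔ p) → p) ∨ ¬(q → p) = undefined ∨ undefined = undefined
¬(((p ↔ p) → p) ∨ ¬(q → p)) = ¬undefined = undefined

undefined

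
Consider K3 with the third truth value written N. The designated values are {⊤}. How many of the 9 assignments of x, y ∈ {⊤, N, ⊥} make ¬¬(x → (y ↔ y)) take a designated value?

7

Of the 9 assignments, 7 give a value in {⊤}.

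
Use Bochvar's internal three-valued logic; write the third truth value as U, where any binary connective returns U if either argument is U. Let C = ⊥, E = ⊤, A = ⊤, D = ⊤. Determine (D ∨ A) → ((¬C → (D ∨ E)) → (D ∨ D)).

D ∨ A = ⊤ ∨ ⊤ = ⊤
¬C = ¬⊥ = ⊤
D ∨ E = ⊤ ∨ ⊤ = ⊤
¬C → (D ∨ E) = ⊤ → ⊤ = ⊤
D ∨ D = ⊤ ∨ ⊤ = ⊤
(¬C → (D ∨ E)) → (D ∨ D) = ⊤ → ⊤ = ⊤
(D ∨ A) → ((¬C → (D ∨ E)) → (D ∨ D)) = ⊤ → ⊤ = ⊤

⊤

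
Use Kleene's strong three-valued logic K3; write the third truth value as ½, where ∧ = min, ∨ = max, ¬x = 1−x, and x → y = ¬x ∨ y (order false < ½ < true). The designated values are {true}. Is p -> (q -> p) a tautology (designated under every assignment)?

No

Countermodel: p=½, q=true gives ½, which is not designated.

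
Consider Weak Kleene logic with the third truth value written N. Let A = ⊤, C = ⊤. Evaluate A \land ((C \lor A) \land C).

⊤

C \lor A = ⊤ \lor ⊤ = ⊤
(C \lor A) \land C = ⊤ \land ⊤ = ⊤
A \land ((C \lor A) \land C) = ⊤ \land ⊤ = ⊤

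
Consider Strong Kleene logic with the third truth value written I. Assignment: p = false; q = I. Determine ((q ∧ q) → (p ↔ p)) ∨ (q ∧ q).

true

q ∧ q = I ∧ I = I
p ↔ p = false ↔ false = true
(q ∧ q) → (p ↔ p) = I → true = true  [¬I ∨ true]
q ∧ q = I ∧ I = I
((q ∧ q) → (p ↔ p)) ∨ (q ∧ q) = true ∨ I = true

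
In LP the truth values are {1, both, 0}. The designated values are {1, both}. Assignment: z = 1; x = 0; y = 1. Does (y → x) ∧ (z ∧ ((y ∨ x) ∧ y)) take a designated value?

No

y → x = 1 → 0 = 0
y ∨ x = 1 ∨ 0 = 1
(y ∨ x) ∧ y = 1 ∧ 1 = 1
z ∧ ((y ∨ x) ∧ y) = 1 ∧ 1 = 1
(y → x) ∧ (z ∧ ((y ∨ x) ∧ y)) = 0 ∧ 1 = 0
0 ∉ {1, both}.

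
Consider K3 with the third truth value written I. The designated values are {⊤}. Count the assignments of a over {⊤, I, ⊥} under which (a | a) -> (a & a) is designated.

a=⊤: ⊤ ✓
a=I: I ·
a=⊥: ⊤ ✓

2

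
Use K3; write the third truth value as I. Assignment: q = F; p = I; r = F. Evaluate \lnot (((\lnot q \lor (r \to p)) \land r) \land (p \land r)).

\lnot q = \lnot F = T
r \to p = F \to I = T  [\lnot F \lor I]
\lnot q \lor (r \to p) = T \lor T = T
(\lnot q \lor (r \to p)) \land r = T \land F = F
p \land r = I \land F = F
((\lnot q \lor (r \to p)) \land r) \land (p \land r) = F \land F = F
\lnot (((\lnot q \lor (r \to p)) \land r) \land (p \land r)) = \lnot F = T

T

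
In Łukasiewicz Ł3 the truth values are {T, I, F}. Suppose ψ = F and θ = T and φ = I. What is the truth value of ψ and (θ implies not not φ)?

F

not φ = not I = I
not not φ = not I = I
θ implies not not φ = T implies I = I  [min(1, 1−1+½)]
ψ and (θ implies not not φ) = F and I = F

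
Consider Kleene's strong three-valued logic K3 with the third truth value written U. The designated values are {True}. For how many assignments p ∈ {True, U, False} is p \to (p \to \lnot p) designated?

1

p=True: False ·
p=U: U ·
p=False: True ✓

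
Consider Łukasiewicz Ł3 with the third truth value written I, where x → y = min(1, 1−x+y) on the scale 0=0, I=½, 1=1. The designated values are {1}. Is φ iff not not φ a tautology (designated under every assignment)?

Yes

Every assignment of φ over {1, I, 0} gives a value in {1}.
In particular, with φ=I: φ iff not not φ = 1.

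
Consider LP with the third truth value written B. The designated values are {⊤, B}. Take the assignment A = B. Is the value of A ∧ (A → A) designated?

Yes

A → A = B → B = B
A ∧ (A → A) = B ∧ B = B
B ∈ {⊤, B}.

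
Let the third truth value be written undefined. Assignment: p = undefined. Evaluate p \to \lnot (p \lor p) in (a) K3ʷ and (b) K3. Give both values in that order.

In K3ʷ: p \lor p = undefined \lor undefined = undefined
\lnot (p \lor p) = \lnot undefined = undefined
p \to \lnot (p \lor p) = undefined \to undefined = undefined  [any arg is the third value ⇒ result is the third value]
In K3: p \lor p = undefined \lor undefined = undefined
\lnot (p \lor p) = \lnot undefined = undefined
p \to \lnot (p \lor p) = undefined \to undefined = undefined  [\lnot undefined \lor undefined]

undefined; undefined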